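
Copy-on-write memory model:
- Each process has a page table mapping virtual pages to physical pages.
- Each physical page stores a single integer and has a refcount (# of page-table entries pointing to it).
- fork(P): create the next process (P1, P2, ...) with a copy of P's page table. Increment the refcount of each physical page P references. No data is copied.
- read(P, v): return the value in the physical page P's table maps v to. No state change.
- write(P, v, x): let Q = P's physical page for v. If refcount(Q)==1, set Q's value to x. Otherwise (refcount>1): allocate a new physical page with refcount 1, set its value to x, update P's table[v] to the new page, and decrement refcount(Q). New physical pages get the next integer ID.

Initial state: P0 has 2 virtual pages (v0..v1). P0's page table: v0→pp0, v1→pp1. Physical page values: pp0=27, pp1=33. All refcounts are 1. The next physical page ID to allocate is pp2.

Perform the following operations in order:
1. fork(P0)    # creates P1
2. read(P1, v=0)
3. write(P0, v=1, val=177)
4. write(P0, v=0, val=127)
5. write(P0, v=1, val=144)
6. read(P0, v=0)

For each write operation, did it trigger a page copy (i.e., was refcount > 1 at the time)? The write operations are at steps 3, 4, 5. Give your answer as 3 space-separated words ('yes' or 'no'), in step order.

Op 1: fork(P0) -> P1. 2 ppages; refcounts: pp0:2 pp1:2
Op 2: read(P1, v0) -> 27. No state change.
Op 3: write(P0, v1, 177). refcount(pp1)=2>1 -> COPY to pp2. 3 ppages; refcounts: pp0:2 pp1:1 pp2:1
Op 4: write(P0, v0, 127). refcount(pp0)=2>1 -> COPY to pp3. 4 ppages; refcounts: pp0:1 pp1:1 pp2:1 pp3:1
Op 5: write(P0, v1, 144). refcount(pp2)=1 -> write in place. 4 ppages; refcounts: pp0:1 pp1:1 pp2:1 pp3:1
Op 6: read(P0, v0) -> 127. No state change.

yes yes no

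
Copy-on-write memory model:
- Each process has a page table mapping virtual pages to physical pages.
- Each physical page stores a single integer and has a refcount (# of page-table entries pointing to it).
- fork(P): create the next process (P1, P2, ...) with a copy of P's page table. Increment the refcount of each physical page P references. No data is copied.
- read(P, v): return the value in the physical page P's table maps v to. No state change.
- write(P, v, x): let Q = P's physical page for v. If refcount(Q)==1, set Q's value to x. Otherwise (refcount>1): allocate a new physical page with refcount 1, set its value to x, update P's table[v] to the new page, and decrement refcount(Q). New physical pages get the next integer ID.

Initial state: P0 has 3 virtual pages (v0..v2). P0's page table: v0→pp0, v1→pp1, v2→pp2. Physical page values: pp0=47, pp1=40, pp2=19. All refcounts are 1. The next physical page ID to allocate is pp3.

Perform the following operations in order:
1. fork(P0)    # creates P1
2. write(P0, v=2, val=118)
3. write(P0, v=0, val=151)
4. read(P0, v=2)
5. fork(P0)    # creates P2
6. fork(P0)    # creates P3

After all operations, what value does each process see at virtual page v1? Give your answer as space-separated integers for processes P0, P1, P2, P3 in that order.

Answer: 40 40 40 40

Derivation:
Op 1: fork(P0) -> P1. 3 ppages; refcounts: pp0:2 pp1:2 pp2:2
Op 2: write(P0, v2, 118). refcount(pp2)=2>1 -> COPY to pp3. 4 ppages; refcounts: pp0:2 pp1:2 pp2:1 pp3:1
Op 3: write(P0, v0, 151). refcount(pp0)=2>1 -> COPY to pp4. 5 ppages; refcounts: pp0:1 pp1:2 pp2:1 pp3:1 pp4:1
Op 4: read(P0, v2) -> 118. No state change.
Op 5: fork(P0) -> P2. 5 ppages; refcounts: pp0:1 pp1:3 pp2:1 pp3:2 pp4:2
Op 6: fork(P0) -> P3. 5 ppages; refcounts: pp0:1 pp1:4 pp2:1 pp3:3 pp4:3
P0: v1 -> pp1 = 40
P1: v1 -> pp1 = 40
P2: v1 -> pp1 = 40
P3: v1 -> pp1 = 40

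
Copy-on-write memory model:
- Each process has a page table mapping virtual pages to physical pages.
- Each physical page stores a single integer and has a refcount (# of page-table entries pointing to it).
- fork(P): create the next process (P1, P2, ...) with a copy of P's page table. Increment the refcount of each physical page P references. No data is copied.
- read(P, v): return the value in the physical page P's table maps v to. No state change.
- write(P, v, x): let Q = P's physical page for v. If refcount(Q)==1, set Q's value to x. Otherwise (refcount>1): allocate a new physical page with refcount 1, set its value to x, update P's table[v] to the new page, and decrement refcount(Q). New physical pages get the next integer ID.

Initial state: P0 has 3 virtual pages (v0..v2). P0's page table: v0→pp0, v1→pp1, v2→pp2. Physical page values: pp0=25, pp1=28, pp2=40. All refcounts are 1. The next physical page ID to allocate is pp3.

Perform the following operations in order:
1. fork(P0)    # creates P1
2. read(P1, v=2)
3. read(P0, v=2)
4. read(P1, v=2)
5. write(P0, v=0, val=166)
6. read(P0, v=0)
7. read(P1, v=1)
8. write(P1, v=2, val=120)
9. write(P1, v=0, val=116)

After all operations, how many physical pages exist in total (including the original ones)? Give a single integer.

Answer: 5

Derivation:
Op 1: fork(P0) -> P1. 3 ppages; refcounts: pp0:2 pp1:2 pp2:2
Op 2: read(P1, v2) -> 40. No state change.
Op 3: read(P0, v2) -> 40. No state change.
Op 4: read(P1, v2) -> 40. No state change.
Op 5: write(P0, v0, 166). refcount(pp0)=2>1 -> COPY to pp3. 4 ppages; refcounts: pp0:1 pp1:2 pp2:2 pp3:1
Op 6: read(P0, v0) -> 166. No state change.
Op 7: read(P1, v1) -> 28. No state change.
Op 8: write(P1, v2, 120). refcount(pp2)=2>1 -> COPY to pp4. 5 ppages; refcounts: pp0:1 pp1:2 pp2:1 pp3:1 pp4:1
Op 9: write(P1, v0, 116). refcount(pp0)=1 -> write in place. 5 ppages; refcounts: pp0:1 pp1:2 pp2:1 pp3:1 pp4:1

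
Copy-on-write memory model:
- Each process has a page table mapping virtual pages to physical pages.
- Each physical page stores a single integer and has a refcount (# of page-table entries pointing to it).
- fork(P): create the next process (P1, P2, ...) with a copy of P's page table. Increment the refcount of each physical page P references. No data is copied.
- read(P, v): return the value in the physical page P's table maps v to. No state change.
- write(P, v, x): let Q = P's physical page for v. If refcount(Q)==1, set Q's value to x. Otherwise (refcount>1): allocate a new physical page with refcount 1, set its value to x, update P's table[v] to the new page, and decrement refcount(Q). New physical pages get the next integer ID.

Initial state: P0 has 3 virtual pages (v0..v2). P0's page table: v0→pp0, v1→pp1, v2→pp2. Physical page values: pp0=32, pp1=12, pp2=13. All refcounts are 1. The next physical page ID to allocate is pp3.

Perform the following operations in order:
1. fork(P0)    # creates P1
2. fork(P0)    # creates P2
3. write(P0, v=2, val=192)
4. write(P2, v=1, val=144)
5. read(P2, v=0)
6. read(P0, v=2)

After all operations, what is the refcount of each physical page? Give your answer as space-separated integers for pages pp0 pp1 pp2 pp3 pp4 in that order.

Op 1: fork(P0) -> P1. 3 ppages; refcounts: pp0:2 pp1:2 pp2:2
Op 2: fork(P0) -> P2. 3 ppages; refcounts: pp0:3 pp1:3 pp2:3
Op 3: write(P0, v2, 192). refcount(pp2)=3>1 -> COPY to pp3. 4 ppages; refcounts: pp0:3 pp1:3 pp2:2 pp3:1
Op 4: write(P2, v1, 144). refcount(pp1)=3>1 -> COPY to pp4. 5 ppages; refcounts: pp0:3 pp1:2 pp2:2 pp3:1 pp4:1
Op 5: read(P2, v0) -> 32. No state change.
Op 6: read(P0, v2) -> 192. No state change.

Answer: 3 2 2 1 1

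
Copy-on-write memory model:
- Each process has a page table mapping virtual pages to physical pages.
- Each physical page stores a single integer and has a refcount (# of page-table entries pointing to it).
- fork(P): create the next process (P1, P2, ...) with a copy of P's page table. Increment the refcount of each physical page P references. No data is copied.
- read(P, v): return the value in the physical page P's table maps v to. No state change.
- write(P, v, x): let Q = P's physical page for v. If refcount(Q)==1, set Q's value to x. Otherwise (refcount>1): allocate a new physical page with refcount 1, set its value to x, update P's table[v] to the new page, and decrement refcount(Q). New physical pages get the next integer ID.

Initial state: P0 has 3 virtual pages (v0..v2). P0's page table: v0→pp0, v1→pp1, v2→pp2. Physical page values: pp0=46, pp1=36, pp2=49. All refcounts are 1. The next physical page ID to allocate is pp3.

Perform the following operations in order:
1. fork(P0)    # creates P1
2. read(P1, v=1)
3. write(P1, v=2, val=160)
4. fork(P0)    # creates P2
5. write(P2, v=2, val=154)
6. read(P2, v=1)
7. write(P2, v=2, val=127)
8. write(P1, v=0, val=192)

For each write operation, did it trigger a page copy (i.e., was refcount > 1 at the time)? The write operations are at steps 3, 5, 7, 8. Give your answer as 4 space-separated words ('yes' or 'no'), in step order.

Op 1: fork(P0) -> P1. 3 ppages; refcounts: pp0:2 pp1:2 pp2:2
Op 2: read(P1, v1) -> 36. No state change.
Op 3: write(P1, v2, 160). refcount(pp2)=2>1 -> COPY to pp3. 4 ppages; refcounts: pp0:2 pp1:2 pp2:1 pp3:1
Op 4: fork(P0) -> P2. 4 ppages; refcounts: pp0:3 pp1:3 pp2:2 pp3:1
Op 5: write(P2, v2, 154). refcount(pp2)=2>1 -> COPY to pp4. 5 ppages; refcounts: pp0:3 pp1:3 pp2:1 pp3:1 pp4:1
Op 6: read(P2, v1) -> 36. No state change.
Op 7: write(P2, v2, 127). refcount(pp4)=1 -> write in place. 5 ppages; refcounts: pp0:3 pp1:3 pp2:1 pp3:1 pp4:1
Op 8: write(P1, v0, 192). refcount(pp0)=3>1 -> COPY to pp5. 6 ppages; refcounts: pp0:2 pp1:3 pp2:1 pp3:1 pp4:1 pp5:1

yes yes no yes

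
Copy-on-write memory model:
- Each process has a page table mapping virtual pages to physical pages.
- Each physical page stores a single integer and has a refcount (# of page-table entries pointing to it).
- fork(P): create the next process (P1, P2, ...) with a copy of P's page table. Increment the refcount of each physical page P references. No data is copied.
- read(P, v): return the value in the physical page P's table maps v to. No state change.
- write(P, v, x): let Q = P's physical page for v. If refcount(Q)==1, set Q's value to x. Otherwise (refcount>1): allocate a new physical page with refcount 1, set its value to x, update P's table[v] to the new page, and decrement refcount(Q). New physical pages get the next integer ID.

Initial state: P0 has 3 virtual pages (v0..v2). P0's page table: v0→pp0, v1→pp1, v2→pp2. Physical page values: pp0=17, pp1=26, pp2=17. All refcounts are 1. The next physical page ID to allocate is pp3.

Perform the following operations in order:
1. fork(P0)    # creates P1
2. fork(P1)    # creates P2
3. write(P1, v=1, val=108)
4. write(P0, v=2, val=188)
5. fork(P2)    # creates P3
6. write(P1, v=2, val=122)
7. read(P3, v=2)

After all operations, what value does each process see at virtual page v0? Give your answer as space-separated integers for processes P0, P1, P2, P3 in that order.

Op 1: fork(P0) -> P1. 3 ppages; refcounts: pp0:2 pp1:2 pp2:2
Op 2: fork(P1) -> P2. 3 ppages; refcounts: pp0:3 pp1:3 pp2:3
Op 3: write(P1, v1, 108). refcount(pp1)=3>1 -> COPY to pp3. 4 ppages; refcounts: pp0:3 pp1:2 pp2:3 pp3:1
Op 4: write(P0, v2, 188). refcount(pp2)=3>1 -> COPY to pp4. 5 ppages; refcounts: pp0:3 pp1:2 pp2:2 pp3:1 pp4:1
Op 5: fork(P2) -> P3. 5 ppages; refcounts: pp0:4 pp1:3 pp2:3 pp3:1 pp4:1
Op 6: write(P1, v2, 122). refcount(pp2)=3>1 -> COPY to pp5. 6 ppages; refcounts: pp0:4 pp1:3 pp2:2 pp3:1 pp4:1 pp5:1
Op 7: read(P3, v2) -> 17. No state change.
P0: v0 -> pp0 = 17
P1: v0 -> pp0 = 17
P2: v0 -> pp0 = 17
P3: v0 -> pp0 = 17

Answer: 17 17 17 17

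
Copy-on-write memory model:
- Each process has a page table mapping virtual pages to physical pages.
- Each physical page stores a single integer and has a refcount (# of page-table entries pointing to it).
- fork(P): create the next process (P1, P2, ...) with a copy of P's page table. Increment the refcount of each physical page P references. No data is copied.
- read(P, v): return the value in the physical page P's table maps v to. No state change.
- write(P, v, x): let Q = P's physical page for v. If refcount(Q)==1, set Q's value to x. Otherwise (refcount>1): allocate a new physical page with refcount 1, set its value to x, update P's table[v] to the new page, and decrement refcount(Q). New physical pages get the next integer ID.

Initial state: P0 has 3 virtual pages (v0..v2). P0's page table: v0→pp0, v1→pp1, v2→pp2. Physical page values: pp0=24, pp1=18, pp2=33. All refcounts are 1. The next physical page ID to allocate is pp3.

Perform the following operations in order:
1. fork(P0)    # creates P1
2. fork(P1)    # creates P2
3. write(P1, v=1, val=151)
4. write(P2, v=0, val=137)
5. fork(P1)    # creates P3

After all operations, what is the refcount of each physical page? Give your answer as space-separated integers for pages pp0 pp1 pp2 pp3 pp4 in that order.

Answer: 3 2 4 2 1

Derivation:
Op 1: fork(P0) -> P1. 3 ppages; refcounts: pp0:2 pp1:2 pp2:2
Op 2: fork(P1) -> P2. 3 ppages; refcounts: pp0:3 pp1:3 pp2:3
Op 3: write(P1, v1, 151). refcount(pp1)=3>1 -> COPY to pp3. 4 ppages; refcounts: pp0:3 pp1:2 pp2:3 pp3:1
Op 4: write(P2, v0, 137). refcount(pp0)=3>1 -> COPY to pp4. 5 ppages; refcounts: pp0:2 pp1:2 pp2:3 pp3:1 pp4:1
Op 5: fork(P1) -> P3. 5 ppages; refcounts: pp0:3 pp1:2 pp2:4 pp3:2 pp4:1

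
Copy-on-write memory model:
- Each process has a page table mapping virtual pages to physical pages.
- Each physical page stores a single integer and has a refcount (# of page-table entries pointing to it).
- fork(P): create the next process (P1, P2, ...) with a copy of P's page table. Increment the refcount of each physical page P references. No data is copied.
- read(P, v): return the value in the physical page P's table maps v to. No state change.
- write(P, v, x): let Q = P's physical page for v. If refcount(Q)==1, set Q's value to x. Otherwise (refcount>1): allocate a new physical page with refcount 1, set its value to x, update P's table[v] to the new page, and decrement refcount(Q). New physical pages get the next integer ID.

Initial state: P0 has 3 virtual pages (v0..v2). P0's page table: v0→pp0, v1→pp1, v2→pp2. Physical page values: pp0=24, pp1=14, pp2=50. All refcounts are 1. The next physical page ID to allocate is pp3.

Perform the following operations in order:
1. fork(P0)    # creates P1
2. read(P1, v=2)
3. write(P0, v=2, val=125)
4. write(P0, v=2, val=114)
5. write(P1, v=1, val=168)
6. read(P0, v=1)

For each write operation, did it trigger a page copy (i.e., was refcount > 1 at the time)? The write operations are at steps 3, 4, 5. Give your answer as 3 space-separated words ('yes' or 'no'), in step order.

Op 1: fork(P0) -> P1. 3 ppages; refcounts: pp0:2 pp1:2 pp2:2
Op 2: read(P1, v2) -> 50. No state change.
Op 3: write(P0, v2, 125). refcount(pp2)=2>1 -> COPY to pp3. 4 ppages; refcounts: pp0:2 pp1:2 pp2:1 pp3:1
Op 4: write(P0, v2, 114). refcount(pp3)=1 -> write in place. 4 ppages; refcounts: pp0:2 pp1:2 pp2:1 pp3:1
Op 5: write(P1, v1, 168). refcount(pp1)=2>1 -> COPY to pp4. 5 ppages; refcounts: pp0:2 pp1:1 pp2:1 pp3:1 pp4:1
Op 6: read(P0, v1) -> 14. No state change.

yes no yes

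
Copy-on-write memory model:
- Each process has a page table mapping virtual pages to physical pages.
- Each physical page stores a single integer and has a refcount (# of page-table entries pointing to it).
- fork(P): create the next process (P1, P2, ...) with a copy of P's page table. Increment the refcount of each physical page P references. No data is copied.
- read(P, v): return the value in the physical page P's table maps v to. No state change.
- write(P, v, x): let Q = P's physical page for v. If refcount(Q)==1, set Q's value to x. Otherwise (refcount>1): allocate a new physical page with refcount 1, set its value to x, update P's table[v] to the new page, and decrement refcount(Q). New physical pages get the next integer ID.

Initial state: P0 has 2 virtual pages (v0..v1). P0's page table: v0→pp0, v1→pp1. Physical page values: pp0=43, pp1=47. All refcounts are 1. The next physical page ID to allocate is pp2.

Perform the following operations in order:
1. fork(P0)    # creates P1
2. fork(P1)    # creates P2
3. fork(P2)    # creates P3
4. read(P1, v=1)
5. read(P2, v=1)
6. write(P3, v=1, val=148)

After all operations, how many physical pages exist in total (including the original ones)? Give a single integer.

Op 1: fork(P0) -> P1. 2 ppages; refcounts: pp0:2 pp1:2
Op 2: fork(P1) -> P2. 2 ppages; refcounts: pp0:3 pp1:3
Op 3: fork(P2) -> P3. 2 ppages; refcounts: pp0:4 pp1:4
Op 4: read(P1, v1) -> 47. No state change.
Op 5: read(P2, v1) -> 47. No state change.
Op 6: write(P3, v1, 148). refcount(pp1)=4>1 -> COPY to pp2. 3 ppages; refcounts: pp0:4 pp1:3 pp2:1

Answer: 3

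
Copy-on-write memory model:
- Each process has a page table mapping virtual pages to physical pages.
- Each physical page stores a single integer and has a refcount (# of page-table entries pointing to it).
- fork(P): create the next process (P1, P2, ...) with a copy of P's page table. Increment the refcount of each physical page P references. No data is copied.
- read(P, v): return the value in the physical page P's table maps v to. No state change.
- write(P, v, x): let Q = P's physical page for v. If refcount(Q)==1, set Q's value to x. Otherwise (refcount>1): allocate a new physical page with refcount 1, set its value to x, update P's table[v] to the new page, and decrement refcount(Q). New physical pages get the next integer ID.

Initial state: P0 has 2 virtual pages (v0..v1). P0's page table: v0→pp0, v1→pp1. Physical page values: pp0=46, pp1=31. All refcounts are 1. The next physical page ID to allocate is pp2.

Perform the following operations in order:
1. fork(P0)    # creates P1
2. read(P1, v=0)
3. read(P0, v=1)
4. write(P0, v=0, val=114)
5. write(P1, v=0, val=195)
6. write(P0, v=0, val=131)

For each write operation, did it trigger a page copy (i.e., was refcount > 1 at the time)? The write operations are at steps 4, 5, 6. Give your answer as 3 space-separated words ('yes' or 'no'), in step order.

Op 1: fork(P0) -> P1. 2 ppages; refcounts: pp0:2 pp1:2
Op 2: read(P1, v0) -> 46. No state change.
Op 3: read(P0, v1) -> 31. No state change.
Op 4: write(P0, v0, 114). refcount(pp0)=2>1 -> COPY to pp2. 3 ppages; refcounts: pp0:1 pp1:2 pp2:1
Op 5: write(P1, v0, 195). refcount(pp0)=1 -> write in place. 3 ppages; refcounts: pp0:1 pp1:2 pp2:1
Op 6: write(P0, v0, 131). refcount(pp2)=1 -> write in place. 3 ppages; refcounts: pp0:1 pp1:2 pp2:1

yes no no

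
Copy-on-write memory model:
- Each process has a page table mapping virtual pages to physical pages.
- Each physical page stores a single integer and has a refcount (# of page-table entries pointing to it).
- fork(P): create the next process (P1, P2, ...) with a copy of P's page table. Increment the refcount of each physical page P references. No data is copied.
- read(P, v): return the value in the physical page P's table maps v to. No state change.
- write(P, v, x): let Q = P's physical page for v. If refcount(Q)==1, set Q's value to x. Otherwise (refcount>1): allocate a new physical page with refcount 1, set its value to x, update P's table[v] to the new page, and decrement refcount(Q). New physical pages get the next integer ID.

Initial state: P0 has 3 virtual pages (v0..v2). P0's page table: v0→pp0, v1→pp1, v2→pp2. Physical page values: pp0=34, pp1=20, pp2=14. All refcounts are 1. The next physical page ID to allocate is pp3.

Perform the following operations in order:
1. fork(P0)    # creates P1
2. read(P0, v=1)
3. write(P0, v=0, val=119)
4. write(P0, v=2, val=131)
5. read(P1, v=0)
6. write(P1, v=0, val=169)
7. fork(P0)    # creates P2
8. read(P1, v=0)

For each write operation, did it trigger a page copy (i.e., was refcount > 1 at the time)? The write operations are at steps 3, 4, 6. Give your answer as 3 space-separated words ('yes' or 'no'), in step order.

Op 1: fork(P0) -> P1. 3 ppages; refcounts: pp0:2 pp1:2 pp2:2
Op 2: read(P0, v1) -> 20. No state change.
Op 3: write(P0, v0, 119). refcount(pp0)=2>1 -> COPY to pp3. 4 ppages; refcounts: pp0:1 pp1:2 pp2:2 pp3:1
Op 4: write(P0, v2, 131). refcount(pp2)=2>1 -> COPY to pp4. 5 ppages; refcounts: pp0:1 pp1:2 pp2:1 pp3:1 pp4:1
Op 5: read(P1, v0) -> 34. No state change.
Op 6: write(P1, v0, 169). refcount(pp0)=1 -> write in place. 5 ppages; refcounts: pp0:1 pp1:2 pp2:1 pp3:1 pp4:1
Op 7: fork(P0) -> P2. 5 ppages; refcounts: pp0:1 pp1:3 pp2:1 pp3:2 pp4:2
Op 8: read(P1, v0) -> 169. No state change.

yes yes no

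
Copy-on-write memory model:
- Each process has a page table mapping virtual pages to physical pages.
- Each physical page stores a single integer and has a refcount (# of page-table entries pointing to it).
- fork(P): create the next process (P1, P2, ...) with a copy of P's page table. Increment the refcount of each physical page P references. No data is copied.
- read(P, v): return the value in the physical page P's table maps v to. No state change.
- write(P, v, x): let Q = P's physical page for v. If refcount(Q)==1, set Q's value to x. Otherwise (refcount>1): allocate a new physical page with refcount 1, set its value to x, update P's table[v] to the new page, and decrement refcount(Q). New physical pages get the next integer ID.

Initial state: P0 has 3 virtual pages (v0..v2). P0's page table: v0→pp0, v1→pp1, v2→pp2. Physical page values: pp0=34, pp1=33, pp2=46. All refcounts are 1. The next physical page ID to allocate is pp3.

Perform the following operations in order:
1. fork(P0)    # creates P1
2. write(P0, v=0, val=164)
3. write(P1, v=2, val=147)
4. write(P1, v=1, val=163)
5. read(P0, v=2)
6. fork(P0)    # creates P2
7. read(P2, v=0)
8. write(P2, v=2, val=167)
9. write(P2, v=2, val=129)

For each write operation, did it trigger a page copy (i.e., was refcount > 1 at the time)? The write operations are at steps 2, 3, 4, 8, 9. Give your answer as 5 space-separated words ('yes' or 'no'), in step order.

Op 1: fork(P0) -> P1. 3 ppages; refcounts: pp0:2 pp1:2 pp2:2
Op 2: write(P0, v0, 164). refcount(pp0)=2>1 -> COPY to pp3. 4 ppages; refcounts: pp0:1 pp1:2 pp2:2 pp3:1
Op 3: write(P1, v2, 147). refcount(pp2)=2>1 -> COPY to pp4. 5 ppages; refcounts: pp0:1 pp1:2 pp2:1 pp3:1 pp4:1
Op 4: write(P1, v1, 163). refcount(pp1)=2>1 -> COPY to pp5. 6 ppages; refcounts: pp0:1 pp1:1 pp2:1 pp3:1 pp4:1 pp5:1
Op 5: read(P0, v2) -> 46. No state change.
Op 6: fork(P0) -> P2. 6 ppages; refcounts: pp0:1 pp1:2 pp2:2 pp3:2 pp4:1 pp5:1
Op 7: read(P2, v0) -> 164. No state change.
Op 8: write(P2, v2, 167). refcount(pp2)=2>1 -> COPY to pp6. 7 ppages; refcounts: pp0:1 pp1:2 pp2:1 pp3:2 pp4:1 pp5:1 pp6:1
Op 9: write(P2, v2, 129). refcount(pp6)=1 -> write in place. 7 ppages; refcounts: pp0:1 pp1:2 pp2:1 pp3:2 pp4:1 pp5:1 pp6:1

yes yes yes yes no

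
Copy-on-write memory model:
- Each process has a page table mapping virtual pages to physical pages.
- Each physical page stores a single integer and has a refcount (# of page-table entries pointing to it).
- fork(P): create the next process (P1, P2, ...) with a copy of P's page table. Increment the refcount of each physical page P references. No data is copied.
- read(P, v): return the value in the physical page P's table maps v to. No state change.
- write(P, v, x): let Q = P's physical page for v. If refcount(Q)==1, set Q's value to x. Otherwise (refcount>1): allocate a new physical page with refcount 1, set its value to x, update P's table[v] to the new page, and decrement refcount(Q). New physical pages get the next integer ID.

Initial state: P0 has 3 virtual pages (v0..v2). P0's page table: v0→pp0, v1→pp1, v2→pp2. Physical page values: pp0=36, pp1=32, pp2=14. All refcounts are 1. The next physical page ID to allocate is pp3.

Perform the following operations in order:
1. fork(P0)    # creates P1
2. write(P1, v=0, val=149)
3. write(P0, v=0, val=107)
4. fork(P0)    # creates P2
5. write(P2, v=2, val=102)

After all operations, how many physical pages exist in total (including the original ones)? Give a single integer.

Op 1: fork(P0) -> P1. 3 ppages; refcounts: pp0:2 pp1:2 pp2:2
Op 2: write(P1, v0, 149). refcount(pp0)=2>1 -> COPY to pp3. 4 ppages; refcounts: pp0:1 pp1:2 pp2:2 pp3:1
Op 3: write(P0, v0, 107). refcount(pp0)=1 -> write in place. 4 ppages; refcounts: pp0:1 pp1:2 pp2:2 pp3:1
Op 4: fork(P0) -> P2. 4 ppages; refcounts: pp0:2 pp1:3 pp2:3 pp3:1
Op 5: write(P2, v2, 102). refcount(pp2)=3>1 -> COPY to pp4. 5 ppages; refcounts: pp0:2 pp1:3 pp2:2 pp3:1 pp4:1

Answer: 5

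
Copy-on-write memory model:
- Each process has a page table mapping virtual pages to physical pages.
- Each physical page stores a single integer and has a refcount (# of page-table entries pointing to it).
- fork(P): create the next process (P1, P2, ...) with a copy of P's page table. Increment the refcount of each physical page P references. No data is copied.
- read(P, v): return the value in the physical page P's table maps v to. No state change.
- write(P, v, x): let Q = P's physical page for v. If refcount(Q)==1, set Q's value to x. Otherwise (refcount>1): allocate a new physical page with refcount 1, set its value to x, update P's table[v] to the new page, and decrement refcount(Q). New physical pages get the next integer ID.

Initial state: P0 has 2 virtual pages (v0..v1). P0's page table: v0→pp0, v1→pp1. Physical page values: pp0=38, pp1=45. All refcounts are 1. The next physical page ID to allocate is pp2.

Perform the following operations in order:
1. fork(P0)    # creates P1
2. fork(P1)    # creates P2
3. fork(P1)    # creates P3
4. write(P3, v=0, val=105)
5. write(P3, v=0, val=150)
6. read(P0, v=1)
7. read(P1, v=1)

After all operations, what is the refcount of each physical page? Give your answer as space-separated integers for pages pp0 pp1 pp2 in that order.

Op 1: fork(P0) -> P1. 2 ppages; refcounts: pp0:2 pp1:2
Op 2: fork(P1) -> P2. 2 ppages; refcounts: pp0:3 pp1:3
Op 3: fork(P1) -> P3. 2 ppages; refcounts: pp0:4 pp1:4
Op 4: write(P3, v0, 105). refcount(pp0)=4>1 -> COPY to pp2. 3 ppages; refcounts: pp0:3 pp1:4 pp2:1
Op 5: write(P3, v0, 150). refcount(pp2)=1 -> write in place. 3 ppages; refcounts: pp0:3 pp1:4 pp2:1
Op 6: read(P0, v1) -> 45. No state change.
Op 7: read(P1, v1) -> 45. No state change.

Answer: 3 4 1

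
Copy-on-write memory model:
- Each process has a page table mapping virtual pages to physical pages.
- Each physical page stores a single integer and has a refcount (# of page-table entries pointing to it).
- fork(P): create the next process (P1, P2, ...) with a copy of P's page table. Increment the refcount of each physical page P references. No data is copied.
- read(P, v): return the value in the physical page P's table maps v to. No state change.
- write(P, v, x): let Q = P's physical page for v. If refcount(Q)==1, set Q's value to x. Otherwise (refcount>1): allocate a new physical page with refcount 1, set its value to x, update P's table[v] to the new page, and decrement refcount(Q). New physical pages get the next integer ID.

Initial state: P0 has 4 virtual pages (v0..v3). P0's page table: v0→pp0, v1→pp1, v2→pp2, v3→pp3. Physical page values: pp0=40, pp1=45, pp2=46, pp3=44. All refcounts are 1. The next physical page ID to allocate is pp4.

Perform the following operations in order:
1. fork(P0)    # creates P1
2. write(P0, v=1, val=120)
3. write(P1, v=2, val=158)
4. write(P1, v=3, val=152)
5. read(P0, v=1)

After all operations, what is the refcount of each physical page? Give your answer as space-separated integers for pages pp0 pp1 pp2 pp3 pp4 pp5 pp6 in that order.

Answer: 2 1 1 1 1 1 1

Derivation:
Op 1: fork(P0) -> P1. 4 ppages; refcounts: pp0:2 pp1:2 pp2:2 pp3:2
Op 2: write(P0, v1, 120). refcount(pp1)=2>1 -> COPY to pp4. 5 ppages; refcounts: pp0:2 pp1:1 pp2:2 pp3:2 pp4:1
Op 3: write(P1, v2, 158). refcount(pp2)=2>1 -> COPY to pp5. 6 ppages; refcounts: pp0:2 pp1:1 pp2:1 pp3:2 pp4:1 pp5:1
Op 4: write(P1, v3, 152). refcount(pp3)=2>1 -> COPY to pp6. 7 ppages; refcounts: pp0:2 pp1:1 pp2:1 pp3:1 pp4:1 pp5:1 pp6:1
Op 5: read(P0, v1) -> 120. No state change.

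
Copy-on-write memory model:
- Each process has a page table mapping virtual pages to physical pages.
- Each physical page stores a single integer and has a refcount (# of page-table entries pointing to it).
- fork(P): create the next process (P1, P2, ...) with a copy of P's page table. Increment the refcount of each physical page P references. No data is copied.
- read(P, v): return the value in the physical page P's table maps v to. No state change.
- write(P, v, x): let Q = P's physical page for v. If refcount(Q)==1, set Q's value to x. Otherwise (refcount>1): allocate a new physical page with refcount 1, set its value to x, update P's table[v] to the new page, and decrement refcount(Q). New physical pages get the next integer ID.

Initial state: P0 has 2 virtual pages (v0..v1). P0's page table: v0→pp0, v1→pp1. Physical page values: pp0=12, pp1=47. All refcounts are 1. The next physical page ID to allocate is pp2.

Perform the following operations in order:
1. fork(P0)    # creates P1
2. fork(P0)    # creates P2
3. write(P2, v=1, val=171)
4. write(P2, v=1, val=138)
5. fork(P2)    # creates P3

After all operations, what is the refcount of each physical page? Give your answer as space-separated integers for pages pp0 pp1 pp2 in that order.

Op 1: fork(P0) -> P1. 2 ppages; refcounts: pp0:2 pp1:2
Op 2: fork(P0) -> P2. 2 ppages; refcounts: pp0:3 pp1:3
Op 3: write(P2, v1, 171). refcount(pp1)=3>1 -> COPY to pp2. 3 ppages; refcounts: pp0:3 pp1:2 pp2:1
Op 4: write(P2, v1, 138). refcount(pp2)=1 -> write in place. 3 ppages; refcounts: pp0:3 pp1:2 pp2:1
Op 5: fork(P2) -> P3. 3 ppages; refcounts: pp0:4 pp1:2 pp2:2

Answer: 4 2 2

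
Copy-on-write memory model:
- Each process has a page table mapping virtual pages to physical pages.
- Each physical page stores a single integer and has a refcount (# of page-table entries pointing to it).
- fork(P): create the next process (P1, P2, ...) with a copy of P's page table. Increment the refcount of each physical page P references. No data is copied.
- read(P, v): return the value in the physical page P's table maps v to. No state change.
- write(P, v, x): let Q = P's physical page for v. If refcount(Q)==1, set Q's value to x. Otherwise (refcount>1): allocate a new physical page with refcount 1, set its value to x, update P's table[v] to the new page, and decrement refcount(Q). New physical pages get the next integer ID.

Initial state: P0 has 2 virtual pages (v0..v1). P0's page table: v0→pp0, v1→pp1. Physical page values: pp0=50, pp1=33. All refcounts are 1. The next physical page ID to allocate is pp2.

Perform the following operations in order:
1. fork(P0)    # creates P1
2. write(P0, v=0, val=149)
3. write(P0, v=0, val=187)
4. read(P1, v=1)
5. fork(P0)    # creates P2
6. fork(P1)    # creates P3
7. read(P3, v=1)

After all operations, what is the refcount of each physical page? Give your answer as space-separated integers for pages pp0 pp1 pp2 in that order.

Answer: 2 4 2

Derivation:
Op 1: fork(P0) -> P1. 2 ppages; refcounts: pp0:2 pp1:2
Op 2: write(P0, v0, 149). refcount(pp0)=2>1 -> COPY to pp2. 3 ppages; refcounts: pp0:1 pp1:2 pp2:1
Op 3: write(P0, v0, 187). refcount(pp2)=1 -> write in place. 3 ppages; refcounts: pp0:1 pp1:2 pp2:1
Op 4: read(P1, v1) -> 33. No state change.
Op 5: fork(P0) -> P2. 3 ppages; refcounts: pp0:1 pp1:3 pp2:2
Op 6: fork(P1) -> P3. 3 ppages; refcounts: pp0:2 pp1:4 pp2:2
Op 7: read(P3, v1) -> 33. No state change.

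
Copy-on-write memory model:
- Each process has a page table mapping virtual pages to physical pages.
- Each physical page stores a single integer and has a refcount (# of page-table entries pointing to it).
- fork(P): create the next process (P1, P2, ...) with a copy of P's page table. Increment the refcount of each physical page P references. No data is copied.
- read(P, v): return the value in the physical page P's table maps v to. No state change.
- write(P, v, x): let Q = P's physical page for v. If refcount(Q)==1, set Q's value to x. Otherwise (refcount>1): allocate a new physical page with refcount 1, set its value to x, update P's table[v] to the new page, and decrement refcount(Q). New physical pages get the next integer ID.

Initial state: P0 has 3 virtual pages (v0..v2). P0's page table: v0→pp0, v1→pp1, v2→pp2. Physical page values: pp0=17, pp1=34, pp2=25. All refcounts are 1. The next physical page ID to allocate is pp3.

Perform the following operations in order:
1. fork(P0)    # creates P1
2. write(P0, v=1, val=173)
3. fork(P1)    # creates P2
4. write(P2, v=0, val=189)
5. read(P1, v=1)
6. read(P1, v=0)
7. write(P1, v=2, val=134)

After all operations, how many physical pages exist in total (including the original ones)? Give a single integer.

Answer: 6

Derivation:
Op 1: fork(P0) -> P1. 3 ppages; refcounts: pp0:2 pp1:2 pp2:2
Op 2: write(P0, v1, 173). refcount(pp1)=2>1 -> COPY to pp3. 4 ppages; refcounts: pp0:2 pp1:1 pp2:2 pp3:1
Op 3: fork(P1) -> P2. 4 ppages; refcounts: pp0:3 pp1:2 pp2:3 pp3:1
Op 4: write(P2, v0, 189). refcount(pp0)=3>1 -> COPY to pp4. 5 ppages; refcounts: pp0:2 pp1:2 pp2:3 pp3:1 pp4:1
Op 5: read(P1, v1) -> 34. No state change.
Op 6: read(P1, v0) -> 17. No state change.
Op 7: write(P1, v2, 134). refcount(pp2)=3>1 -> COPY to pp5. 6 ppages; refcounts: pp0:2 pp1:2 pp2:2 pp3:1 pp4:1 pp5:1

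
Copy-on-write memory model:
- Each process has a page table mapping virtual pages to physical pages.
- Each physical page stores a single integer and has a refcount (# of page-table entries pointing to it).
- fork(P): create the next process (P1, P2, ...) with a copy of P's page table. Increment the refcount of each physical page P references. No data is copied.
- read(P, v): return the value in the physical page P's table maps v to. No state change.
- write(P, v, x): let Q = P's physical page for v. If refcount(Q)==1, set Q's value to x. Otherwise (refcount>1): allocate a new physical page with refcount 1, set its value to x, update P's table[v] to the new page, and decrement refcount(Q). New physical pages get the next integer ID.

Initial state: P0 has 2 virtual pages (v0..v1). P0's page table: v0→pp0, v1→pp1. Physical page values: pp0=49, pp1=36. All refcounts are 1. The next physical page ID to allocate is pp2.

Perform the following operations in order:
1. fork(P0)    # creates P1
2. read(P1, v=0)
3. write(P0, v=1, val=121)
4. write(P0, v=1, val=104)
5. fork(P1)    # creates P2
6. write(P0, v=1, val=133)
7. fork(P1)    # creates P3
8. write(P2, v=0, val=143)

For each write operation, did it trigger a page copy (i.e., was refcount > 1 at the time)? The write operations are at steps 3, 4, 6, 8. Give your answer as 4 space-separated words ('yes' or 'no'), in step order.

Op 1: fork(P0) -> P1. 2 ppages; refcounts: pp0:2 pp1:2
Op 2: read(P1, v0) -> 49. No state change.
Op 3: write(P0, v1, 121). refcount(pp1)=2>1 -> COPY to pp2. 3 ppages; refcounts: pp0:2 pp1:1 pp2:1
Op 4: write(P0, v1, 104). refcount(pp2)=1 -> write in place. 3 ppages; refcounts: pp0:2 pp1:1 pp2:1
Op 5: fork(P1) -> P2. 3 ppages; refcounts: pp0:3 pp1:2 pp2:1
Op 6: write(P0, v1, 133). refcount(pp2)=1 -> write in place. 3 ppages; refcounts: pp0:3 pp1:2 pp2:1
Op 7: fork(P1) -> P3. 3 ppages; refcounts: pp0:4 pp1:3 pp2:1
Op 8: write(P2, v0, 143). refcount(pp0)=4>1 -> COPY to pp3. 4 ppages; refcounts: pp0:3 pp1:3 pp2:1 pp3:1

yes no no yes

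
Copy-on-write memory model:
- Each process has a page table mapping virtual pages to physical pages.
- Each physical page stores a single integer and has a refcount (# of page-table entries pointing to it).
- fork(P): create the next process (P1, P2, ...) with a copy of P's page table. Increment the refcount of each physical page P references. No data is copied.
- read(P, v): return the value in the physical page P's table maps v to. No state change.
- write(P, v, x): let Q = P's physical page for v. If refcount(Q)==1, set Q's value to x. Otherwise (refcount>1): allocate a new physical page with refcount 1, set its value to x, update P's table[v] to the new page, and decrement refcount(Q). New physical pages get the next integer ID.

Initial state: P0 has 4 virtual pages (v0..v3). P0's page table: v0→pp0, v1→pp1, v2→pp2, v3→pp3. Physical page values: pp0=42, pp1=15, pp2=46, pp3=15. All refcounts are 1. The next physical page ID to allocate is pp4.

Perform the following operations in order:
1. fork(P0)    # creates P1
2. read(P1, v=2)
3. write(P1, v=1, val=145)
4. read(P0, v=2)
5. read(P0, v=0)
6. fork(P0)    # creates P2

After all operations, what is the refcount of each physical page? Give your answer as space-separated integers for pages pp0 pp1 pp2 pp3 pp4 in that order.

Op 1: fork(P0) -> P1. 4 ppages; refcounts: pp0:2 pp1:2 pp2:2 pp3:2
Op 2: read(P1, v2) -> 46. No state change.
Op 3: write(P1, v1, 145). refcount(pp1)=2>1 -> COPY to pp4. 5 ppages; refcounts: pp0:2 pp1:1 pp2:2 pp3:2 pp4:1
Op 4: read(P0, v2) -> 46. No state change.
Op 5: read(P0, v0) -> 42. No state change.
Op 6: fork(P0) -> P2. 5 ppages; refcounts: pp0:3 pp1:2 pp2:3 pp3:3 pp4:1

Answer: 3 2 3 3 1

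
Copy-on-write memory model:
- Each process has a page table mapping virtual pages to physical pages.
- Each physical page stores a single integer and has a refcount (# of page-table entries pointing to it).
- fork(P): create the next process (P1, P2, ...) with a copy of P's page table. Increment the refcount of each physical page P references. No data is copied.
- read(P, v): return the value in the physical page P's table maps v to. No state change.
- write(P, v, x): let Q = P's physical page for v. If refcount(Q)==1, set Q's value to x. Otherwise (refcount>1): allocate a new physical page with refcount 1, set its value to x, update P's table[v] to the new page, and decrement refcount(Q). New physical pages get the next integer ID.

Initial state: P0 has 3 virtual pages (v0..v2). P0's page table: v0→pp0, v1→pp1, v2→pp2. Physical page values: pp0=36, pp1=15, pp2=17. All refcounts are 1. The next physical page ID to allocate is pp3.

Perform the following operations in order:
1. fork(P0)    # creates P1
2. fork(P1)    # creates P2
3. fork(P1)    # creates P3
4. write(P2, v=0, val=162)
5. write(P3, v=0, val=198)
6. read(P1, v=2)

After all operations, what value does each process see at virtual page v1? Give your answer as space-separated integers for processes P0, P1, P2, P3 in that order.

Op 1: fork(P0) -> P1. 3 ppages; refcounts: pp0:2 pp1:2 pp2:2
Op 2: fork(P1) -> P2. 3 ppages; refcounts: pp0:3 pp1:3 pp2:3
Op 3: fork(P1) -> P3. 3 ppages; refcounts: pp0:4 pp1:4 pp2:4
Op 4: write(P2, v0, 162). refcount(pp0)=4>1 -> COPY to pp3. 4 ppages; refcounts: pp0:3 pp1:4 pp2:4 pp3:1
Op 5: write(P3, v0, 198). refcount(pp0)=3>1 -> COPY to pp4. 5 ppages; refcounts: pp0:2 pp1:4 pp2:4 pp3:1 pp4:1
Op 6: read(P1, v2) -> 17. No state change.
P0: v1 -> pp1 = 15
P1: v1 -> pp1 = 15
P2: v1 -> pp1 = 15
P3: v1 -> pp1 = 15

Answer: 15 15 15 15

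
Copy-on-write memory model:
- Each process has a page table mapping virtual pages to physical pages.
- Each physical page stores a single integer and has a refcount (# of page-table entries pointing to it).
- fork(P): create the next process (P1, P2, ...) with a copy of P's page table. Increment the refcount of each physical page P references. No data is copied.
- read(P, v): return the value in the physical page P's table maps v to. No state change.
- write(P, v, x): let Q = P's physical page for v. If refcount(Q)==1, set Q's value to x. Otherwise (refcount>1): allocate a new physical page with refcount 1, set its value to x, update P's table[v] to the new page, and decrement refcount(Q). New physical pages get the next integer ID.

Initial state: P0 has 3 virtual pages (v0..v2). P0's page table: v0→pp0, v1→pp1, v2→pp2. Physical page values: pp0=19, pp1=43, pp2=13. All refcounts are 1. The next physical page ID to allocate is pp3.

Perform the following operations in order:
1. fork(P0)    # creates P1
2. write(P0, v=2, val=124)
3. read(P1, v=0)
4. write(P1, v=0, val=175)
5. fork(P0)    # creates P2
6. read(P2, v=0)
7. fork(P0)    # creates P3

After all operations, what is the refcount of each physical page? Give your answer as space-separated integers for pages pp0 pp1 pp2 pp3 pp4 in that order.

Op 1: fork(P0) -> P1. 3 ppages; refcounts: pp0:2 pp1:2 pp2:2
Op 2: write(P0, v2, 124). refcount(pp2)=2>1 -> COPY to pp3. 4 ppages; refcounts: pp0:2 pp1:2 pp2:1 pp3:1
Op 3: read(P1, v0) -> 19. No state change.
Op 4: write(P1, v0, 175). refcount(pp0)=2>1 -> COPY to pp4. 5 ppages; refcounts: pp0:1 pp1:2 pp2:1 pp3:1 pp4:1
Op 5: fork(P0) -> P2. 5 ppages; refcounts: pp0:2 pp1:3 pp2:1 pp3:2 pp4:1
Op 6: read(P2, v0) -> 19. No state change.
Op 7: fork(P0) -> P3. 5 ppages; refcounts: pp0:3 pp1:4 pp2:1 pp3:3 pp4:1

Answer: 3 4 1 3 1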